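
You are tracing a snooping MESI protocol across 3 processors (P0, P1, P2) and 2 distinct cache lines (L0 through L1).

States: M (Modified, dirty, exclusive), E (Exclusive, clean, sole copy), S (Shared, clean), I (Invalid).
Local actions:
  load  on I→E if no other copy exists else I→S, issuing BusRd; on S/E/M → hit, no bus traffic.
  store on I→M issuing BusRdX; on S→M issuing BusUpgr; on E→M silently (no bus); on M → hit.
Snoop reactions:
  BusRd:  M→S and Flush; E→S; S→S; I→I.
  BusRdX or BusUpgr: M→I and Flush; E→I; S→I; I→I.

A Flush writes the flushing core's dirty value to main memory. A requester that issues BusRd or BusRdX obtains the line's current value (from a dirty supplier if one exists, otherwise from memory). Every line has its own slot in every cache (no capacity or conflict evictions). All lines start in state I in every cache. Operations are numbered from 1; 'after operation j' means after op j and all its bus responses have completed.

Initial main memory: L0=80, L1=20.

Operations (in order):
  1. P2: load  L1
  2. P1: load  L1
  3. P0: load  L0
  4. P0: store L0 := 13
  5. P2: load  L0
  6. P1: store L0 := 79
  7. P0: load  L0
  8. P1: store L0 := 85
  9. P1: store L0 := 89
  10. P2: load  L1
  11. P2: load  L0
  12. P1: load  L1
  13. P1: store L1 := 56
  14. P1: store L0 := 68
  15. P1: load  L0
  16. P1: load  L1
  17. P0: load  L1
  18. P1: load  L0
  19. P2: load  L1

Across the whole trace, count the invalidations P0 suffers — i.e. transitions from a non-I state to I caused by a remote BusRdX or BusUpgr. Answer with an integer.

step 1: P2: load  L1  ⟶  IIE  (L1)  txn=BusRd  M[L1]=20
step 2: P1: load  L1  ⟶  ISS  (L1)  txn=BusRd  M[L1]=20
step 3: P0: load  L0  ⟶  EII  (L0)  txn=BusRd  M[L0]=80
step 4: P0: store L0 := 13  ⟶  MII  (L0)  txn=∅  M[L0]=80
step 5: P2: load  L0  ⟶  SIS  (L0)  txn=BusRd+Flush  M[L0]=13
step 6: P1: store L0 := 79  ⟶  IMI  (L0)  txn=BusRdX  M[L0]=13
step 7: P0: load  L0  ⟶  SSI  (L0)  txn=BusRd+Flush  M[L0]=79
step 8: P1: store L0 := 85  ⟶  IMI  (L0)  txn=BusUpgr  M[L0]=79
step 9: P1: store L0 := 89  ⟶  IMI  (L0)  txn=∅  M[L0]=79
step 10: P2: load  L1  ⟶  ISS  (L1)  txn=∅  M[L1]=20
step 11: P2: load  L0  ⟶  ISS  (L0)  txn=BusRd+Flush  M[L0]=89
step 12: P1: load  L1  ⟶  ISS  (L1)  txn=∅  M[L1]=20
step 13: P1: store L1 := 56  ⟶  IMI  (L1)  txn=BusUpgr  M[L1]=20
step 14: P1: store L0 := 68  ⟶  IMI  (L0)  txn=BusUpgr  M[L0]=89
step 15: P1: load  L0  ⟶  IMI  (L0)  txn=∅  M[L0]=89
step 16: P1: load  L1  ⟶  IMI  (L1)  txn=∅  M[L1]=20
step 17: P0: load  L1  ⟶  SSI  (L1)  txn=BusRd+Flush  M[L1]=56
step 18: P1: load  L0  ⟶  IMI  (L0)  txn=∅  M[L0]=89
step 19: P2: load  L1  ⟶  SSS  (L1)  txn=BusRd  M[L1]=56

invalidations = 2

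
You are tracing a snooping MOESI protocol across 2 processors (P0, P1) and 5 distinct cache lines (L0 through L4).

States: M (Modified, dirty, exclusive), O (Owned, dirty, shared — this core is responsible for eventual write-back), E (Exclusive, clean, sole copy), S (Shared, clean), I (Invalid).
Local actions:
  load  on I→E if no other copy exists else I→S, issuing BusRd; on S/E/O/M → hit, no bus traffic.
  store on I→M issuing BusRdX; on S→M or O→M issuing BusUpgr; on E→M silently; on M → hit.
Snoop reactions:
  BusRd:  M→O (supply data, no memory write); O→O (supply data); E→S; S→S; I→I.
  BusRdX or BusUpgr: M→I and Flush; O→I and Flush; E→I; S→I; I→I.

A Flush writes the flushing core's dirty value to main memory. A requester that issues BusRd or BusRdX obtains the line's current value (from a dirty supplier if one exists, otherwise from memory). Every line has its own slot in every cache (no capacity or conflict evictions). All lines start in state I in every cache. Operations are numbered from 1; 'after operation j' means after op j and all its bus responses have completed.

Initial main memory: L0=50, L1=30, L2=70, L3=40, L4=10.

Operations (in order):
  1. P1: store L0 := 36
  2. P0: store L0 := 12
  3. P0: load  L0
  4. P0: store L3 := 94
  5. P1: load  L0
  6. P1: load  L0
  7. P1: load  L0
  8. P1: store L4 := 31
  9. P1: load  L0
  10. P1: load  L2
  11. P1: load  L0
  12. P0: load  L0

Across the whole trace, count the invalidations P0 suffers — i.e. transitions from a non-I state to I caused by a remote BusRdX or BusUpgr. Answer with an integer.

invalidations = 0

step 1: P1: store L0 := 36  ⟶  IM  (L0)  txn=BusRdX  M[L0]=50
step 2: P0: store L0 := 12  ⟶  MI  (L0)  txn=BusRdX+Flush  M[L0]=36
step 3: P0: load  L0  ⟶  MI  (L0)  txn=∅  M[L0]=36
step 4: P0: store L3 := 94  ⟶  MI  (L3)  txn=BusRdX  M[L3]=40
step 5: P1: load  L0  ⟶  OS  (L0)  txn=BusRd  M[L0]=36
step 6: P1: load  L0  ⟶  OS  (L0)  txn=∅  M[L0]=36
step 7: P1: load  L0  ⟶  OS  (L0)  txn=∅  M[L0]=36
step 8: P1: store L4 := 31  ⟶  IM  (L4)  txn=BusRdX  M[L4]=10
step 9: P1: load  L0  ⟶  OS  (L0)  txn=∅  M[L0]=36
step 10: P1: load  L2  ⟶  IE  (L2)  txn=BusRd  M[L2]=70
step 11: P1: load  L0  ⟶  OS  (L0)  txn=∅  M[L0]=36
step 12: P0: load  L0  ⟶  OS  (L0)  txn=∅  M[L0]=36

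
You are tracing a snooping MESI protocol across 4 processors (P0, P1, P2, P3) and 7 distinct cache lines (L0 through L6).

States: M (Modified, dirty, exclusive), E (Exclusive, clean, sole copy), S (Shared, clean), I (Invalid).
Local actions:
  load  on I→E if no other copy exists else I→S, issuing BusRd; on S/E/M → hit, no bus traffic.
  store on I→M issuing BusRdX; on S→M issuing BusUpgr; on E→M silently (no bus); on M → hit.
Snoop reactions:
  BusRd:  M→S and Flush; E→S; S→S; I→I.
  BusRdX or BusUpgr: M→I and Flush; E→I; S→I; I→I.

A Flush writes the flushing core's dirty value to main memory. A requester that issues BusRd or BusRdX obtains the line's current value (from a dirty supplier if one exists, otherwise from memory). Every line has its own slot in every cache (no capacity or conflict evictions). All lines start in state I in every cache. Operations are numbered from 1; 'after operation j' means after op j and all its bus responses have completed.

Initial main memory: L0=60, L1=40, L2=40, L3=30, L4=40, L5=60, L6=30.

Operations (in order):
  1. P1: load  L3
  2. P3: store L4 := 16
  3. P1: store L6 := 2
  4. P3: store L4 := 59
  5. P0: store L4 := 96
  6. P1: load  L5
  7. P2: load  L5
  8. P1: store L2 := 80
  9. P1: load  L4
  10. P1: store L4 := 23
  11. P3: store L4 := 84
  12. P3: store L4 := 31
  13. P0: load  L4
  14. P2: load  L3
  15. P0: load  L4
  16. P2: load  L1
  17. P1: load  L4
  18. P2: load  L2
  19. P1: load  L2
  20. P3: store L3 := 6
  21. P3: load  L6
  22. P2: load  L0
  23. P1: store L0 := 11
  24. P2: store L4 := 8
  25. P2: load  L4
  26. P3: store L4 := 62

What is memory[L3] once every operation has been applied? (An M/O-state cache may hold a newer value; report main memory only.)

  op1 P1: load  L3 → I/E/I/I on L3; bus BusRd; mem=30
  op2 P3: store L4 := 16 → I/I/I/M on L4; bus BusRdX; mem=40
  op3 P1: store L6 := 2 → I/M/I/I on L6; bus BusRdX; mem=30
  op4 P3: store L4 := 59 → I/I/I/M on L4; bus (none); mem=40
  op5 P0: store L4 := 96 → M/I/I/I on L4; bus BusRdX Flush; mem=59
  op6 P1: load  L5 → I/E/I/I on L5; bus BusRd; mem=60
  op7 P2: load  L5 → I/S/S/I on L5; bus BusRd; mem=60
  op8 P1: store L2 := 80 → I/M/I/I on L2; bus BusRdX; mem=40
  op9 P1: load  L4 → S/S/I/I on L4; bus BusRd Flush; mem=96
  op10 P1: store L4 := 23 → I/M/I/I on L4; bus BusUpgr; mem=96
  op11 P3: store L4 := 84 → I/I/I/M on L4; bus BusRdX Flush; mem=23
  op12 P3: store L4 := 31 → I/I/I/M on L4; bus (none); mem=23
  op13 P0: load  L4 → S/I/I/S on L4; bus BusRd Flush; mem=31
  op14 P2: load  L3 → I/S/S/I on L3; bus BusRd; mem=30
  op15 P0: load  L4 → S/I/I/S on L4; bus (none); mem=31
  op16 P2: load  L1 → I/I/E/I on L1; bus BusRd; mem=40
  op17 P1: load  L4 → S/S/I/S on L4; bus BusRd; mem=31
  op18 P2: load  L2 → I/S/S/I on L2; bus BusRd Flush; mem=80
  op19 P1: load  L2 → I/S/S/I on L2; bus (none); mem=80
  op20 P3: store L3 := 6 → I/I/I/M on L3; bus BusRdX; mem=30
  op21 P3: load  L6 → I/S/I/S on L6; bus BusRd Flush; mem=2
  op22 P2: load  L0 → I/I/E/I on L0; bus BusRd; mem=60
  op23 P1: store L0 := 11 → I/M/I/I on L0; bus BusRdX; mem=60
  op24 P2: store L4 := 8 → I/I/M/I on L4; bus BusRdX; mem=31
  op25 P2: load  L4 → I/I/M/I on L4; bus (none); mem=31
  op26 P3: store L4 := 62 → I/I/I/M on L4; bus BusRdX Flush; mem=8

memory[L3] = 30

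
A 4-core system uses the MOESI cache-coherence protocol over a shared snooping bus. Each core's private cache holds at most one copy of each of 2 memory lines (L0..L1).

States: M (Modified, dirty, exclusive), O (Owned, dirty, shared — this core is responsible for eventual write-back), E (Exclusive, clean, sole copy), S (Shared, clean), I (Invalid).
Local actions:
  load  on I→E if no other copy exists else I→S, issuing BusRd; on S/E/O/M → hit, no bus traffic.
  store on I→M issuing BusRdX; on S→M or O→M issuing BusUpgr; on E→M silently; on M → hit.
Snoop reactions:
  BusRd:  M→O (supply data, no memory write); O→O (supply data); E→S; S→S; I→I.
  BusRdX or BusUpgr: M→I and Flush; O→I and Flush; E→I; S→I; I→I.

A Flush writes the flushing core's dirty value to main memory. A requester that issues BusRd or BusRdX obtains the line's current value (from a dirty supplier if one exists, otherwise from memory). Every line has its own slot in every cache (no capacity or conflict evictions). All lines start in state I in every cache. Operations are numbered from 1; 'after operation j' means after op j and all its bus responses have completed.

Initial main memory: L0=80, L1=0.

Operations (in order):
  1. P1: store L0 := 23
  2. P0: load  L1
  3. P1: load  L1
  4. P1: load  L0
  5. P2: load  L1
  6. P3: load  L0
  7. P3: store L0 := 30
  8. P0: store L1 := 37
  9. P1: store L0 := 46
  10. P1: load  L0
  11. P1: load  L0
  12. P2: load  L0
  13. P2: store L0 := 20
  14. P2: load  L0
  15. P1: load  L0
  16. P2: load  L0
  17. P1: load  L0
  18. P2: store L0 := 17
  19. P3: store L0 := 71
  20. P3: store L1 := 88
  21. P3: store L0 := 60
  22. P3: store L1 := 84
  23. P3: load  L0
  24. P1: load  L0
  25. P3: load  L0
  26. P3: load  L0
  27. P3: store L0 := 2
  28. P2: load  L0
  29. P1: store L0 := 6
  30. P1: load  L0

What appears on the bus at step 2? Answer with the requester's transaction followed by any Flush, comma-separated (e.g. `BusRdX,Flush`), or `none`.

step 1: P1: store L0 := 23  ⟶  IMII  (L0)  txn=BusRdX  M[L0]=80
step 2: P0: load  L1  ⟶  EIII  (L1)  txn=BusRd  M[L1]=0
step 3: P1: load  L1  ⟶  SSII  (L1)  txn=BusRd  M[L1]=0
step 4: P1: load  L0  ⟶  IMII  (L0)  txn=∅  M[L0]=80
step 5: P2: load  L1  ⟶  SSSI  (L1)  txn=BusRd  M[L1]=0
step 6: P3: load  L0  ⟶  IOIS  (L0)  txn=BusRd  M[L0]=80
step 7: P3: store L0 := 30  ⟶  IIIM  (L0)  txn=BusUpgr+Flush  M[L0]=23
step 8: P0: store L1 := 37  ⟶  MIII  (L1)  txn=BusUpgr  M[L1]=0
step 9: P1: store L0 := 46  ⟶  IMII  (L0)  txn=BusRdX+Flush  M[L0]=30
step 10: P1: load  L0  ⟶  IMII  (L0)  txn=∅  M[L0]=30
step 11: P1: load  L0  ⟶  IMII  (L0)  txn=∅  M[L0]=30
step 12: P2: load  L0  ⟶  IOSI  (L0)  txn=BusRd  M[L0]=30
step 13: P2: store L0 := 20  ⟶  IIMI  (L0)  txn=BusUpgr+Flush  M[L0]=46
step 14: P2: load  L0  ⟶  IIMI  (L0)  txn=∅  M[L0]=46
step 15: P1: load  L0  ⟶  ISOI  (L0)  txn=BusRd  M[L0]=46
step 16: P2: load  L0  ⟶  ISOI  (L0)  txn=∅  M[L0]=46
step 17: P1: load  L0  ⟶  ISOI  (L0)  txn=∅  M[L0]=46
step 18: P2: store L0 := 17  ⟶  IIMI  (L0)  txn=BusUpgr  M[L0]=46
step 19: P3: store L0 := 71  ⟶  IIIM  (L0)  txn=BusRdX+Flush  M[L0]=17
step 20: P3: store L1 := 88  ⟶  IIIM  (L1)  txn=BusRdX+Flush  M[L1]=37
step 21: P3: store L0 := 60  ⟶  IIIM  (L0)  txn=∅  M[L0]=17
step 22: P3: store L1 := 84  ⟶  IIIM  (L1)  txn=∅  M[L1]=37
step 23: P3: load  L0  ⟶  IIIM  (L0)  txn=∅  M[L0]=17
step 24: P1: load  L0  ⟶  ISIO  (L0)  txn=BusRd  M[L0]=17
step 25: P3: load  L0  ⟶  ISIO  (L0)  txn=∅  M[L0]=17
step 26: P3: load  L0  ⟶  ISIO  (L0)  txn=∅  M[L0]=17
step 27: P3: store L0 := 2  ⟶  IIIM  (L0)  txn=BusUpgr  M[L0]=17
step 28: P2: load  L0  ⟶  IISO  (L0)  txn=BusRd  M[L0]=17
step 29: P1: store L0 := 6  ⟶  IMII  (L0)  txn=BusRdX+Flush  M[L0]=2
step 30: P1: load  L0  ⟶  IMII  (L0)  txn=∅  M[L0]=2

bus = BusRd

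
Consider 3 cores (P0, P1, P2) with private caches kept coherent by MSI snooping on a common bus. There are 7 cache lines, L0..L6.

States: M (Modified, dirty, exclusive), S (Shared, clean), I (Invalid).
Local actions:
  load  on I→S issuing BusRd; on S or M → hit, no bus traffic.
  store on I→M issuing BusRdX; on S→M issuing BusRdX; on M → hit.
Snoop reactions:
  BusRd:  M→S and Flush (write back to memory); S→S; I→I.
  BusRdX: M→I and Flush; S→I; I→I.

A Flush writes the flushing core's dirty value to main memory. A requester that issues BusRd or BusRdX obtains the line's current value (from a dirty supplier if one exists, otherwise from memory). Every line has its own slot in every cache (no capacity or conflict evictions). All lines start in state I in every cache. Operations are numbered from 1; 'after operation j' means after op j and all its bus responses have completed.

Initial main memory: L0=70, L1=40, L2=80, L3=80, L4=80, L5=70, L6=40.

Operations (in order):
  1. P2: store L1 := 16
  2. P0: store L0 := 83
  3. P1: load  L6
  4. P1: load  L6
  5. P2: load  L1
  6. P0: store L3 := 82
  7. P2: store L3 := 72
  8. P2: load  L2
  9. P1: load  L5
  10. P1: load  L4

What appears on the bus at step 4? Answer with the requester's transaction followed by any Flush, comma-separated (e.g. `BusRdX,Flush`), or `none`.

  op1 P2: store L1 := 16 → I/I/M on L1; bus BusRdX; mem=40
  op2 P0: store L0 := 83 → M/I/I on L0; bus BusRdX; mem=70
  op3 P1: load  L6 → I/S/I on L6; bus BusRd; mem=40
  op4 P1: load  L6 → I/S/I on L6; bus (none); mem=40
  op5 P2: load  L1 → I/I/M on L1; bus (none); mem=40
  op6 P0: store L3 := 82 → M/I/I on L3; bus BusRdX; mem=80
  op7 P2: store L3 := 72 → I/I/M on L3; bus BusRdX Flush; mem=82
  op8 P2: load  L2 → I/I/S on L2; bus BusRd; mem=80
  op9 P1: load  L5 → I/S/I on L5; bus BusRd; mem=70
  op10 P1: load  L4 → I/S/I on L4; bus BusRd; mem=80

bus = none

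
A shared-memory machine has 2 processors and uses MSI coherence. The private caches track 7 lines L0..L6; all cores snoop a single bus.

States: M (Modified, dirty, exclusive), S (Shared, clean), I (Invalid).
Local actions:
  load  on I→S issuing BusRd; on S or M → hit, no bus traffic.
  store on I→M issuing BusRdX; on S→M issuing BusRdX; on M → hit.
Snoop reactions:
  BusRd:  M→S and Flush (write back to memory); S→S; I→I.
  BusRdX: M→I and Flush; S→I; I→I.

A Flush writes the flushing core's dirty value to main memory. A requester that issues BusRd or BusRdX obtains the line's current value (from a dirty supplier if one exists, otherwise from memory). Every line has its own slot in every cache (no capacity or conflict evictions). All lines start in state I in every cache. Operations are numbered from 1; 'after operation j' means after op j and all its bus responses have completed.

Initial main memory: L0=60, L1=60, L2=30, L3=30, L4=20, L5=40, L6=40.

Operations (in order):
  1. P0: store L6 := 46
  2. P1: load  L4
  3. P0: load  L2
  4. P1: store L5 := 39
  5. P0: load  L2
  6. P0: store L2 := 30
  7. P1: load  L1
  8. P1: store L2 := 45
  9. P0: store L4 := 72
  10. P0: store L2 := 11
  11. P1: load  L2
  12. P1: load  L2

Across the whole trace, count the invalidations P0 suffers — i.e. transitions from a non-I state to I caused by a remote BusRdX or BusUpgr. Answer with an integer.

1. P0: store L6 := 46  bus=[BusRdX]  L6: P0=M P1=I  mem[L6]=40
2. P1: load  L4  bus=[BusRd]  L4: P0=I P1=S  mem[L4]=20
3. P0: load  L2  bus=[BusRd]  L2: P0=S P1=I  mem[L2]=30
4. P1: store L5 := 39  bus=[BusRdX]  L5: P0=I P1=M  mem[L5]=40
5. P0: load  L2  bus=[-]  L2: P0=S P1=I  mem[L2]=30
6. P0: store L2 := 30  bus=[BusRdX]  L2: P0=M P1=I  mem[L2]=30
7. P1: load  L1  bus=[BusRd]  L1: P0=I P1=S  mem[L1]=60
8. P1: store L2 := 45  bus=[BusRdX,Flush]  L2: P0=I P1=M  mem[L2]=30
9. P0: store L4 := 72  bus=[BusRdX]  L4: P0=M P1=I  mem[L4]=20
10. P0: store L2 := 11  bus=[BusRdX,Flush]  L2: P0=M P1=I  mem[L2]=45
11. P1: load  L2  bus=[BusRd,Flush]  L2: P0=S P1=S  mem[L2]=11
12. P1: load  L2  bus=[-]  L2: P0=S P1=S  mem[L2]=11

invalidations = 1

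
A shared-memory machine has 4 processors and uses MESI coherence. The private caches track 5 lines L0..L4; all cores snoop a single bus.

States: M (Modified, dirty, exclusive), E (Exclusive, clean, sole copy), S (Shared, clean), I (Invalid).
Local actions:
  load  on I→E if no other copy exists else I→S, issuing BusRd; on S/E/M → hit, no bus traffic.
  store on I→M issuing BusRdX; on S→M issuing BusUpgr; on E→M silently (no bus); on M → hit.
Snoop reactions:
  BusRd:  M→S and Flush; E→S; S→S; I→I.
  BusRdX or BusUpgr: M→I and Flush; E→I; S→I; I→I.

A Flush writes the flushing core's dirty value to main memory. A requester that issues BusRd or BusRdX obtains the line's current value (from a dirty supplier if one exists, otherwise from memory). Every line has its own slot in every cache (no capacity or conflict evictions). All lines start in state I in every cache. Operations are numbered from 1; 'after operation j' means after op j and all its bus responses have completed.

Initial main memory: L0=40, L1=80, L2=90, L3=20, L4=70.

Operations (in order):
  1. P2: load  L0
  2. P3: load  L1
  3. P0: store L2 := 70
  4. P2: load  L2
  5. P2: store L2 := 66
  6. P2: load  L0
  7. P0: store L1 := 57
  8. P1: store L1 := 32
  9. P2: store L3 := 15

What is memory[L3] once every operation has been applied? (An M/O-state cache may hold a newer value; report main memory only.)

1. P2: load  L0  bus=[BusRd]  L0: P0=I P1=I P2=E P3=I  mem[L0]=40
2. P3: load  L1  bus=[BusRd]  L1: P0=I P1=I P2=I P3=E  mem[L1]=80
3. P0: store L2 := 70  bus=[BusRdX]  L2: P0=M P1=I P2=I P3=I  mem[L2]=90
4. P2: load  L2  bus=[BusRd,Flush]  L2: P0=S P1=I P2=S P3=I  mem[L2]=70
5. P2: store L2 := 66  bus=[BusUpgr]  L2: P0=I P1=I P2=M P3=I  mem[L2]=70
6. P2: load  L0  bus=[-]  L0: P0=I P1=I P2=E P3=I  mem[L0]=40
7. P0: store L1 := 57  bus=[BusRdX]  L1: P0=M P1=I P2=I P3=I  mem[L1]=80
8. P1: store L1 := 32  bus=[BusRdX,Flush]  L1: P0=I P1=M P2=I P3=I  mem[L1]=57
9. P2: store L3 := 15  bus=[BusRdX]  L3: P0=I P1=I P2=M P3=I  mem[L3]=20

memory[L3] = 20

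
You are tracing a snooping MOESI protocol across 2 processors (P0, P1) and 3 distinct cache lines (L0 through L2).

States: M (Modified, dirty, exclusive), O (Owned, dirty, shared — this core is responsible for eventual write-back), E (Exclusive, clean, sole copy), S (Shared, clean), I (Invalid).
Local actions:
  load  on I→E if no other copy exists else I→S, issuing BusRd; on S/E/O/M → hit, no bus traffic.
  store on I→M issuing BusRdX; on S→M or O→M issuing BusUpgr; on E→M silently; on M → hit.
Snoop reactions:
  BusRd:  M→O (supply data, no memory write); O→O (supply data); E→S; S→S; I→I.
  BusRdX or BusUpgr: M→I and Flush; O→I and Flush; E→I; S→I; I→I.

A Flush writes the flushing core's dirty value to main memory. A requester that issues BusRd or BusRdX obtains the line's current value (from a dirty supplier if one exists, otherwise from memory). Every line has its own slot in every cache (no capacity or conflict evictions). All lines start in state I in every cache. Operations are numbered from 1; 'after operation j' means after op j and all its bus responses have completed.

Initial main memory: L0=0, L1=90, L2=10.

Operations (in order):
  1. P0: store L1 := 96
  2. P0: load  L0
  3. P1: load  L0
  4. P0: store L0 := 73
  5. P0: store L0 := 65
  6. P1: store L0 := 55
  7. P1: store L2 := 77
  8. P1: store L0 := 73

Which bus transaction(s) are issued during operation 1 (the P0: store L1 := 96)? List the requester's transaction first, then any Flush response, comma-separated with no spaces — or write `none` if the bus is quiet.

bus = BusRdX

1. P0: store L1 := 96  bus=[BusRdX]  L1: P0=M P1=I  mem[L1]=90
2. P0: load  L0  bus=[BusRd]  L0: P0=E P1=I  mem[L0]=0
3. P1: load  L0  bus=[BusRd]  L0: P0=S P1=S  mem[L0]=0
4. P0: store L0 := 73  bus=[BusUpgr]  L0: P0=M P1=I  mem[L0]=0
5. P0: store L0 := 65  bus=[-]  L0: P0=M P1=I  mem[L0]=0
6. P1: store L0 := 55  bus=[BusRdX,Flush]  L0: P0=I P1=M  mem[L0]=65
7. P1: store L2 := 77  bus=[BusRdX]  L2: P0=I P1=M  mem[L2]=10
8. P1: store L0 := 73  bus=[-]  L0: P0=I P1=M  mem[L0]=65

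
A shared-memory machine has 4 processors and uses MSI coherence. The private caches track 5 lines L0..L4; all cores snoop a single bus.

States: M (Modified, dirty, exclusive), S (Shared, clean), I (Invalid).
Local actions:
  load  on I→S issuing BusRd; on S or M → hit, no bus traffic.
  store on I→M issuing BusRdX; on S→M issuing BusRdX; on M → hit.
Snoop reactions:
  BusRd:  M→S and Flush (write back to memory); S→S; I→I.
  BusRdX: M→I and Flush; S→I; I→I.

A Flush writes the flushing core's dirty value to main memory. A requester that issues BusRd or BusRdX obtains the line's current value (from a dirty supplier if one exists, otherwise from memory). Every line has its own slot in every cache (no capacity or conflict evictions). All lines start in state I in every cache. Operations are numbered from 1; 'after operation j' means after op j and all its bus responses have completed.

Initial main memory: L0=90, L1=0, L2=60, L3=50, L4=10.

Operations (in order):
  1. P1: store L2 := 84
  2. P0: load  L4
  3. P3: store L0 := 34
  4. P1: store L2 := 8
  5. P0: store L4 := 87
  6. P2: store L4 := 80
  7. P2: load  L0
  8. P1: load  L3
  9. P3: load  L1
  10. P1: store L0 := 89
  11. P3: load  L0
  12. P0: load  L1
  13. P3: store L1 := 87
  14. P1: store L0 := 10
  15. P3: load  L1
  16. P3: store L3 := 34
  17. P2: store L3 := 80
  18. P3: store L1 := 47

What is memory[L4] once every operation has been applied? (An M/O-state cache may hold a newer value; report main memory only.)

[1] P1: store L2 := 84 | P0:I, P1:M(84), P2:I, P3:I | bus: BusRdX
[2] P0: load  L4 | P0:S(10), P1:I, P2:I, P3:I | bus: BusRd
[3] P3: store L0 := 34 | P0:I, P1:I, P2:I, P3:M(34) | bus: BusRdX
[4] P1: store L2 := 8 | P0:I, P1:M(8), P2:I, P3:I | bus: none
[5] P0: store L4 := 87 | P0:M(87), P1:I, P2:I, P3:I | bus: BusRdX
[6] P2: store L4 := 80 | P0:I, P1:I, P2:M(80), P3:I | bus: BusRdX,Flush
[7] P2: load  L0 | P0:I, P1:I, P2:S(34), P3:S(34) | bus: BusRd,Flush
[8] P1: load  L3 | P0:I, P1:S(50), P2:I, P3:I | bus: BusRd
[9] P3: load  L1 | P0:I, P1:I, P2:I, P3:S(0) | bus: BusRd
[10] P1: store L0 := 89 | P0:I, P1:M(89), P2:I, P3:I | bus: BusRdX
[11] P3: load  L0 | P0:I, P1:S(89), P2:I, P3:S(89) | bus: BusRd,Flush
[12] P0: load  L1 | P0:S(0), P1:I, P2:I, P3:S(0) | bus: BusRd
[13] P3: store L1 := 87 | P0:I, P1:I, P2:I, P3:M(87) | bus: BusRdX
[14] P1: store L0 := 10 | P0:I, P1:M(10), P2:I, P3:I | bus: BusRdX
[15] P3: load  L1 | P0:I, P1:I, P2:I, P3:M(87) | bus: none
[16] P3: store L3 := 34 | P0:I, P1:I, P2:I, P3:M(34) | bus: BusRdX
[17] P2: store L3 := 80 | P0:I, P1:I, P2:M(80), P3:I | bus: BusRdX,Flush
[18] P3: store L1 := 47 | P0:I, P1:I, P2:I, P3:M(47) | bus: none

memory[L4] = 87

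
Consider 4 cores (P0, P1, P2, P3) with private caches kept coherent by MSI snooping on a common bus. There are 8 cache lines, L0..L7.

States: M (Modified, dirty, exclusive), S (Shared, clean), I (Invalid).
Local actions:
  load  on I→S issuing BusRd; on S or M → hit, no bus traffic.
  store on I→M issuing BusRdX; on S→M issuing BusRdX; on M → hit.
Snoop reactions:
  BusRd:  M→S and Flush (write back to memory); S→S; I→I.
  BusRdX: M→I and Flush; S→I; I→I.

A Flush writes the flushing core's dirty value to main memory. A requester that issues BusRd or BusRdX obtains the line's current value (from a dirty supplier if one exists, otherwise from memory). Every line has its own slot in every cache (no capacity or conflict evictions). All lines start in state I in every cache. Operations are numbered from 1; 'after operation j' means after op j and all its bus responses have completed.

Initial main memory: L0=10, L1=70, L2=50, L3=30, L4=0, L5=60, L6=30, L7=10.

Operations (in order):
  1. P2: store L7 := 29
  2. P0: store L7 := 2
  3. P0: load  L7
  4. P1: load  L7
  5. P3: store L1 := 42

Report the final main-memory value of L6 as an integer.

  op1 P2: store L7 := 29 → I/I/M/I on L7; bus BusRdX; mem=10
  op2 P0: store L7 := 2 → M/I/I/I on L7; bus BusRdX Flush; mem=29
  op3 P0: load  L7 → M/I/I/I on L7; bus (none); mem=29
  op4 P1: load  L7 → S/S/I/I on L7; bus BusRd Flush; mem=2
  op5 P3: store L1 := 42 → I/I/I/M on L1; bus BusRdX; mem=70

memory[L6] = 30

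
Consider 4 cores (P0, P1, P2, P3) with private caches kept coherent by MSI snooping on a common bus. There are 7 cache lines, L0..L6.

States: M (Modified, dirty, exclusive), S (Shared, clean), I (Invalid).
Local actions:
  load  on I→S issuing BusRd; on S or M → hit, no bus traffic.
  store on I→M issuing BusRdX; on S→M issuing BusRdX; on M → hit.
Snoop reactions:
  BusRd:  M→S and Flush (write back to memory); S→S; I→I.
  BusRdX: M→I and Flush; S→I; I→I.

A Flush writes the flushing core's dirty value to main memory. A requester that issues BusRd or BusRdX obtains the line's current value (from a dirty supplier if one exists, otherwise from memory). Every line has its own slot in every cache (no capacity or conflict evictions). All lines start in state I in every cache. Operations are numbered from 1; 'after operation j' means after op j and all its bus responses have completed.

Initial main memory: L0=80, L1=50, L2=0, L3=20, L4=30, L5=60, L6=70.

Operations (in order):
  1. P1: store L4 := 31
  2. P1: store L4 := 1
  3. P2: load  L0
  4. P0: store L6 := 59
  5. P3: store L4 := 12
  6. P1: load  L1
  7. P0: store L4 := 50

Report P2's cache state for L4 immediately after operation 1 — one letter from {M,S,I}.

  op1 P1: store L4 := 31 → I/M/I/I on L4; bus BusRdX; mem=30
  op2 P1: store L4 := 1 → I/M/I/I on L4; bus (none); mem=30
  op3 P2: load  L0 → I/I/S/I on L0; bus BusRd; mem=80
  op4 P0: store L6 := 59 → M/I/I/I on L6; bus BusRdX; mem=70
  op5 P3: store L4 := 12 → I/I/I/M on L4; bus BusRdX Flush; mem=1
  op6 P1: load  L1 → I/S/I/I on L1; bus BusRd; mem=50
  op7 P0: store L4 := 50 → M/I/I/I on L4; bus BusRdX Flush; mem=12

state = I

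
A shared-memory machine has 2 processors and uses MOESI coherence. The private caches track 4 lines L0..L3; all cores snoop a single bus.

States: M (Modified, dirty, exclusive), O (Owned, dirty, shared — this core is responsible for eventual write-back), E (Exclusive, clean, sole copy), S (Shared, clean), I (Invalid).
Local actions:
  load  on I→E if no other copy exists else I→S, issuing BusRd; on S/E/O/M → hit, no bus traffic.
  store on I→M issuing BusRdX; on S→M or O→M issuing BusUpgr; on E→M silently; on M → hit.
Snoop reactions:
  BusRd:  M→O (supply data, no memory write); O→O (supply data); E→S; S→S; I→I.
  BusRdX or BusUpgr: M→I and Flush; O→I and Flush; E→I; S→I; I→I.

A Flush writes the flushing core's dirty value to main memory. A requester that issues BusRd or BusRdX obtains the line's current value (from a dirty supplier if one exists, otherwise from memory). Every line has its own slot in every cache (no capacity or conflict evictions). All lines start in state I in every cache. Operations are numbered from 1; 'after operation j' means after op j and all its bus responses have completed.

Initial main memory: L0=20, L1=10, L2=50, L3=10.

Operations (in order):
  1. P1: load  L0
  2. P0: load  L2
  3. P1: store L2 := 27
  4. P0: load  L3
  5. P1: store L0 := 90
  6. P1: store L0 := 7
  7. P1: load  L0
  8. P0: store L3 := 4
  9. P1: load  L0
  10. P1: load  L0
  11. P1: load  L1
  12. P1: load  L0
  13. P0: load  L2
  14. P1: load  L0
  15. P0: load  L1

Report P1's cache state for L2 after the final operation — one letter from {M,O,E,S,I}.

state = O

step 1: P1: load  L0  ⟶  IE  (L0)  txn=BusRd  M[L0]=20
step 2: P0: load  L2  ⟶  EI  (L2)  txn=BusRd  M[L2]=50
step 3: P1: store L2 := 27  ⟶  IM  (L2)  txn=BusRdX  M[L2]=50
step 4: P0: load  L3  ⟶  EI  (L3)  txn=BusRd  M[L3]=10
step 5: P1: store L0 := 90  ⟶  IM  (L0)  txn=∅  M[L0]=20
step 6: P1: store L0 := 7  ⟶  IM  (L0)  txn=∅  M[L0]=20
step 7: P1: load  L0  ⟶  IM  (L0)  txn=∅  M[L0]=20
step 8: P0: store L3 := 4  ⟶  MI  (L3)  txn=∅  M[L3]=10
step 9: P1: load  L0  ⟶  IM  (L0)  txn=∅  M[L0]=20
step 10: P1: load  L0  ⟶  IM  (L0)  txn=∅  M[L0]=20
step 11: P1: load  L1  ⟶  IE  (L1)  txn=BusRd  M[L1]=10
step 12: P1: load  L0  ⟶  IM  (L0)  txn=∅  M[L0]=20
step 13: P0: load  L2  ⟶  SO  (L2)  txn=BusRd  M[L2]=50
step 14: P1: load  L0  ⟶  IM  (L0)  txn=∅  M[L0]=20
step 15: P0: load  L1  ⟶  SS  (L1)  txn=BusRd  M[L1]=10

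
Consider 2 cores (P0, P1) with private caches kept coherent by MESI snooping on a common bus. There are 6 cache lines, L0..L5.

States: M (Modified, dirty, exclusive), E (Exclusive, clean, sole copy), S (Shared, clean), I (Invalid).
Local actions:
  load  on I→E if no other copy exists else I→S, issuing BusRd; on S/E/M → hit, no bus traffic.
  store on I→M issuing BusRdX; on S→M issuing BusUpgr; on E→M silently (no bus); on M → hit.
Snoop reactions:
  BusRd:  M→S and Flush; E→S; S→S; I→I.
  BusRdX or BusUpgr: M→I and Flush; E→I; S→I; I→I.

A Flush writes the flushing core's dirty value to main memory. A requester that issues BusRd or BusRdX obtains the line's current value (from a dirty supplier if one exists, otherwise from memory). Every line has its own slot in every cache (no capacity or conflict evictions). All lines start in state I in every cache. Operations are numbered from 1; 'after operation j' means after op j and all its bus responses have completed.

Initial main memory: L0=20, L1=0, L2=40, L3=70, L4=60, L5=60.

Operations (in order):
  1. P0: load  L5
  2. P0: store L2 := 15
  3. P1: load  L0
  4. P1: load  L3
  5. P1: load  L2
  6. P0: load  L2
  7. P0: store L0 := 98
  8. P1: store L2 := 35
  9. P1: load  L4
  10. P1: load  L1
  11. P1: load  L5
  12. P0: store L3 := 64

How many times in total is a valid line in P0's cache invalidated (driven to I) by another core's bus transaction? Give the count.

[1] P0: load  L5 | P0:E(60), P1:I | bus: BusRd
[2] P0: store L2 := 15 | P0:M(15), P1:I | bus: BusRdX
[3] P1: load  L0 | P0:I, P1:E(20) | bus: BusRd
[4] P1: load  L3 | P0:I, P1:E(70) | bus: BusRd
[5] P1: load  L2 | P0:S(15), P1:S(15) | bus: BusRd,Flush
[6] P0: load  L2 | P0:S(15), P1:S(15) | bus: none
[7] P0: store L0 := 98 | P0:M(98), P1:I | bus: BusRdX
[8] P1: store L2 := 35 | P0:I, P1:M(35) | bus: BusUpgr
[9] P1: load  L4 | P0:I, P1:E(60) | bus: BusRd
[10] P1: load  L1 | P0:I, P1:E(0) | bus: BusRd
[11] P1: load  L5 | P0:S(60), P1:S(60) | bus: BusRd
[12] P0: store L3 := 64 | P0:M(64), P1:I | bus: BusRdX

invalidations = 1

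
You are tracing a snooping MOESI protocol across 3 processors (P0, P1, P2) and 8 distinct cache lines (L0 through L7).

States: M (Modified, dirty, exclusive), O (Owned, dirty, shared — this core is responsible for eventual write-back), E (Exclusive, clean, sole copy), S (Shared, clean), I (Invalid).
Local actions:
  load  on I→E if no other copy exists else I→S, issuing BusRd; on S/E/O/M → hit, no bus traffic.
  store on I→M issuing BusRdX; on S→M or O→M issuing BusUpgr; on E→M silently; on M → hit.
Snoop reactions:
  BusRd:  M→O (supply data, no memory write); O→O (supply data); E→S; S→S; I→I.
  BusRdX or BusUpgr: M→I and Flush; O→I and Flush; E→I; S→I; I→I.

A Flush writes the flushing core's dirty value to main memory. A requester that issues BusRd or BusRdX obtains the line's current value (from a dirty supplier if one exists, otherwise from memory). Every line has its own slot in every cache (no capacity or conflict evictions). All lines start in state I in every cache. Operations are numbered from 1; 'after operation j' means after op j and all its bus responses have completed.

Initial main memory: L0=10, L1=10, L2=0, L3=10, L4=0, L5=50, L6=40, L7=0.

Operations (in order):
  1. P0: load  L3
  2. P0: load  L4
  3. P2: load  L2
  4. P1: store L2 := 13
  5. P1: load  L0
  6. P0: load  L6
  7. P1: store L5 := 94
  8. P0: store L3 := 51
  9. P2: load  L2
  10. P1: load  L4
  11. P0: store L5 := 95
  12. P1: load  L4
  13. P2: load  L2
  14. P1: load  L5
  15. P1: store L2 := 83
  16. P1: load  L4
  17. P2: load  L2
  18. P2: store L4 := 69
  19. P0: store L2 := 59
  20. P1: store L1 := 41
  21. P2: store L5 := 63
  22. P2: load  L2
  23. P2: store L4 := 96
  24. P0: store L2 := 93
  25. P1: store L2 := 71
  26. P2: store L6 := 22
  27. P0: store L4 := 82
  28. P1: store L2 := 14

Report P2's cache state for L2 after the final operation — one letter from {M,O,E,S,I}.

  op1 P0: load  L3 → E/I/I on L3; bus BusRd; mem=10
  op2 P0: load  L4 → E/I/I on L4; bus BusRd; mem=0
  op3 P2: load  L2 → I/I/E on L2; bus BusRd; mem=0
  op4 P1: store L2 := 13 → I/M/I on L2; bus BusRdX; mem=0
  op5 P1: load  L0 → I/E/I on L0; bus BusRd; mem=10
  op6 P0: load  L6 → E/I/I on L6; bus BusRd; mem=40
  op7 P1: store L5 := 94 → I/M/I on L5; bus BusRdX; mem=50
  op8 P0: store L3 := 51 → M/I/I on L3; bus (none); mem=10
  op9 P2: load  L2 → I/O/S on L2; bus BusRd; mem=0
  op10 P1: load  L4 → S/S/I on L4; bus BusRd; mem=0
  op11 P0: store L5 := 95 → M/I/I on L5; bus BusRdX Flush; mem=94
  op12 P1: load  L4 → S/S/I on L4; bus (none); mem=0
  op13 P2: load  L2 → I/O/S on L2; bus (none); mem=0
  op14 P1: load  L5 → O/S/I on L5; bus BusRd; mem=94
  op15 P1: store L2 := 83 → I/M/I on L2; bus BusUpgr; mem=0
  op16 P1: load  L4 → S/S/I on L4; bus (none); mem=0
  op17 P2: load  L2 → I/O/S on L2; bus BusRd; mem=0
  op18 P2: store L4 := 69 → I/I/M on L4; bus BusRdX; mem=0
  op19 P0: store L2 := 59 → M/I/I on L2; bus BusRdX Flush; mem=83
  op20 P1: store L1 := 41 → I/M/I on L1; bus BusRdX; mem=10
  op21 P2: store L5 := 63 → I/I/M on L5; bus BusRdX Flush; mem=95
  op22 P2: load  L2 → O/I/S on L2; bus BusRd; mem=83
  op23 P2: store L4 := 96 → I/I/M on L4; bus (none); mem=0
  op24 P0: store L2 := 93 → M/I/I on L2; bus BusUpgr; mem=83
  op25 P1: store L2 := 71 → I/M/I on L2; bus BusRdX Flush; mem=93
  op26 P2: store L6 := 22 → I/I/M on L6; bus BusRdX; mem=40
  op27 P0: store L4 := 82 → M/I/I on L4; bus BusRdX Flush; mem=96
  op28 P1: store L2 := 14 → I/M/I on L2; bus (none); mem=93

state = I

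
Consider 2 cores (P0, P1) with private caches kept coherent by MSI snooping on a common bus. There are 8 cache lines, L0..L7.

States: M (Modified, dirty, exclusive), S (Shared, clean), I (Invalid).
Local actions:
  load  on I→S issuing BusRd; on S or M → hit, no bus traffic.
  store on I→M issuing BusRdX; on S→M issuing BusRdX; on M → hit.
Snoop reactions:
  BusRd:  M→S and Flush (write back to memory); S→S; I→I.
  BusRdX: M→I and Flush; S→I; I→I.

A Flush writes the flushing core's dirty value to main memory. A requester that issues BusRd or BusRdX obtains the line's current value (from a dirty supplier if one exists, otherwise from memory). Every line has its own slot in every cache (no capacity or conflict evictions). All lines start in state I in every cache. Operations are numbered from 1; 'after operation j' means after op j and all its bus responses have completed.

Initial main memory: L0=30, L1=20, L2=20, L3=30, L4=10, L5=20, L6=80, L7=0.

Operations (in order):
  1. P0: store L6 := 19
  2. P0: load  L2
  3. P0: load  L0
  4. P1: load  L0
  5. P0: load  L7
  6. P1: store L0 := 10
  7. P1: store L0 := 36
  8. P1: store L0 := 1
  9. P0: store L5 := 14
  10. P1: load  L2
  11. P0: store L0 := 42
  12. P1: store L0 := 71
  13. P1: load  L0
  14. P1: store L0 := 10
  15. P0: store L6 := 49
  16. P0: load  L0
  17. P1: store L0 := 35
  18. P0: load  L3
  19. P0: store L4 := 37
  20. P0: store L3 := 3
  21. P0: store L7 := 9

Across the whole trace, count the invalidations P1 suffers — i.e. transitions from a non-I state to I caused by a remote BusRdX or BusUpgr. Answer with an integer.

invalidations = 1

  op1 P0: store L6 := 19 → M/I on L6; bus BusRdX; mem=80
  op2 P0: load  L2 → S/I on L2; bus BusRd; mem=20
  op3 P0: load  L0 → S/I on L0; bus BusRd; mem=30
  op4 P1: load  L0 → S/S on L0; bus BusRd; mem=30
  op5 P0: load  L7 → S/I on L7; bus BusRd; mem=0
  op6 P1: store L0 := 10 → I/M on L0; bus BusRdX; mem=30
  op7 P1: store L0 := 36 → I/M on L0; bus (none); mem=30
  op8 P1: store L0 := 1 → I/M on L0; bus (none); mem=30
  op9 P0: store L5 := 14 → M/I on L5; bus BusRdX; mem=20
  op10 P1: load  L2 → S/S on L2; bus BusRd; mem=20
  op11 P0: store L0 := 42 → M/I on L0; bus BusRdX Flush; mem=1
  op12 P1: store L0 := 71 → I/M on L0; bus BusRdX Flush; mem=42
  op13 P1: load  L0 → I/M on L0; bus (none); mem=42
  op14 P1: store L0 := 10 → I/M on L0; bus (none); mem=42
  op15 P0: store L6 := 49 → M/I on L6; bus (none); mem=80
  op16 P0: load  L0 → S/S on L0; bus BusRd Flush; mem=10
  op17 P1: store L0 := 35 → I/M on L0; bus BusRdX; mem=10
  op18 P0: load  L3 → S/I on L3; bus BusRd; mem=30
  op19 P0: store L4 := 37 → M/I on L4; bus BusRdX; mem=10
  op20 P0: store L3 := 3 → M/I on L3; bus BusRdX; mem=30
  op21 P0: store L7 := 9 → M/I on L7; bus BusRdX; mem=0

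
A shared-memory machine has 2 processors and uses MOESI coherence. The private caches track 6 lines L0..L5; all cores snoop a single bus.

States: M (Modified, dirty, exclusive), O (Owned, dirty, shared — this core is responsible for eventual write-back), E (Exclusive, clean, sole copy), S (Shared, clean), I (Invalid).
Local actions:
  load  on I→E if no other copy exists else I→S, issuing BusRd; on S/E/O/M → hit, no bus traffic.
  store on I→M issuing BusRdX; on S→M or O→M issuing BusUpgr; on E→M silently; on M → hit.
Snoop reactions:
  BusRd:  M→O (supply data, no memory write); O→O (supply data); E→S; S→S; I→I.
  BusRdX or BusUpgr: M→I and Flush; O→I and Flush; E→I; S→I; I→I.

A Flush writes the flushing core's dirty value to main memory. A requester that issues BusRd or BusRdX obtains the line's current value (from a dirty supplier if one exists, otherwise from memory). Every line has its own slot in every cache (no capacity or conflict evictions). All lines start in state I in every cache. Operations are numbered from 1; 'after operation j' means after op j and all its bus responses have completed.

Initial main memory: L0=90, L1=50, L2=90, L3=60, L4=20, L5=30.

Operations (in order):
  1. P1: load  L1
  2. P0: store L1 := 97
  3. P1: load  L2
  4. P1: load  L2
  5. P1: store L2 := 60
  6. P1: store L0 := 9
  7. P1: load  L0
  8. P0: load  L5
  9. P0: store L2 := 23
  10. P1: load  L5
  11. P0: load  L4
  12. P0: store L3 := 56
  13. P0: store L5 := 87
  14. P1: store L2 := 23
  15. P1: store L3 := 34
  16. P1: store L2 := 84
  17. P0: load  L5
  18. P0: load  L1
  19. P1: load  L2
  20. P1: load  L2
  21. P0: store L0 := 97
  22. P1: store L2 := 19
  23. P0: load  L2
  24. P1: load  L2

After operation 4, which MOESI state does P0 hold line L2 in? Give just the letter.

state = I

step 1: P1: load  L1  ⟶  IE  (L1)  txn=BusRd  M[L1]=50
step 2: P0: store L1 := 97  ⟶  MI  (L1)  txn=BusRdX  M[L1]=50
step 3: P1: load  L2  ⟶  IE  (L2)  txn=BusRd  M[L2]=90
step 4: P1: load  L2  ⟶  IE  (L2)  txn=∅  M[L2]=90
step 5: P1: store L2 := 60  ⟶  IM  (L2)  txn=∅  M[L2]=90
step 6: P1: store L0 := 9  ⟶  IM  (L0)  txn=BusRdX  M[L0]=90
step 7: P1: load  L0  ⟶  IM  (L0)  txn=∅  M[L0]=90
step 8: P0: load  L5  ⟶  EI  (L5)  txn=BusRd  M[L5]=30
step 9: P0: store L2 := 23  ⟶  MI  (L2)  txn=BusRdX+Flush  M[L2]=60
step 10: P1: load  L5  ⟶  SS  (L5)  txn=BusRd  M[L5]=30
step 11: P0: load  L4  ⟶  EI  (L4)  txn=BusRd  M[L4]=20
step 12: P0: store L3 := 56  ⟶  MI  (L3)  txn=BusRdX  M[L3]=60
step 13: P0: store L5 := 87  ⟶  MI  (L5)  txn=BusUpgr  M[L5]=30
step 14: P1: store L2 := 23  ⟶  IM  (L2)  txn=BusRdX+Flush  M[L2]=23
step 15: P1: store L3 := 34  ⟶  IM  (L3)  txn=BusRdX+Flush  M[L3]=56
step 16: P1: store L2 := 84  ⟶  IM  (L2)  txn=∅  M[L2]=23
step 17: P0: load  L5  ⟶  MI  (L5)  txn=∅  M[L5]=30
step 18: P0: load  L1  ⟶  MI  (L1)  txn=∅  M[L1]=50
step 19: P1: load  L2  ⟶  IM  (L2)  txn=∅  M[L2]=23
step 20: P1: load  L2  ⟶  IM  (L2)  txn=∅  M[L2]=23
step 21: P0: store L0 := 97  ⟶  MI  (L0)  txn=BusRdX+Flush  M[L0]=9
step 22: P1: store L2 := 19  ⟶  IM  (L2)  txn=∅  M[L2]=23
step 23: P0: load  L2  ⟶  SO  (L2)  txn=BusRd  M[L2]=23
step 24: P1: load  L2  ⟶  SO  (L2)  txn=∅  M[L2]=23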